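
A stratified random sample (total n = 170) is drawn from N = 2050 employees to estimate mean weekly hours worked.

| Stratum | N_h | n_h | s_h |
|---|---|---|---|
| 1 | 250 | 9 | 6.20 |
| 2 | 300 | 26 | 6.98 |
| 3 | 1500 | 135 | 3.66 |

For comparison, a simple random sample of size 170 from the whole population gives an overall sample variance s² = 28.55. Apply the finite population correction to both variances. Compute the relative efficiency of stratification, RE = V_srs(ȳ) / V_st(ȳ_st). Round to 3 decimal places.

V̂(ȳ_st) = Σ W_h² (1 − n_h/N_h) s_h²/n_h, with W_h = N_h/N and N = 2050:
  stratum 1: (250/2050)²·(1 − 9/250)·6.20²/9 = 0.0612337
  stratum 2: (300/2050)²·(1 − 26/300)·6.98²/26 = 0.0366523
  stratum 3: (1500/2050)²·(1 − 135/1500)·3.66²/135 = 0.0483442
V_st = 0.14623
V_srs = (1 − 170/2050)·28.55/170 = 0.154014
Relative efficiency = V_srs / V_st = 0.154014/0.14623 = 1.0532

RE ≈ 1.053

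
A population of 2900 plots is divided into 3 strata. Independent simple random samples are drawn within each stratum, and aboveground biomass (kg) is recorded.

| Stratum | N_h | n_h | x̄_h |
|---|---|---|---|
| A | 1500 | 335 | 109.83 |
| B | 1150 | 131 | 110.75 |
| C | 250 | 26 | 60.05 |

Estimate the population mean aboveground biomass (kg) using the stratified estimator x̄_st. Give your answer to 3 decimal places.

x̄_st ≈ 105.903

N = Σ N_h = 2900. Stratum weights W_h = N_h/N.
x̄_st = (1500·109.83 + 1150·110.75 + 250·60.05) / 2900 = 105.90345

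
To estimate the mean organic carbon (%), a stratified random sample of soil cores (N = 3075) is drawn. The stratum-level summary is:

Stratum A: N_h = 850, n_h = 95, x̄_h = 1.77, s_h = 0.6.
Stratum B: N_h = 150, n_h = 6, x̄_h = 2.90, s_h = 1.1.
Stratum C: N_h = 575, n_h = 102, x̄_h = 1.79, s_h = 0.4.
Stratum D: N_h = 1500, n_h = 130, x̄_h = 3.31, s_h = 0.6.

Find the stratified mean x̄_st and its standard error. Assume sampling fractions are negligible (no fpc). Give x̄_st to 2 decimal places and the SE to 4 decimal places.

x̄_st = Σ W_h x̄_h = (850·1.77 + 150·2.90 + 575·1.79 + 1500·3.31)/3075 = 2.58008
V̂(x̄_st) = Σ W_h² s_h²/n_h, with W_h = N_h/N and N = 3075:
  stratum A: (850/3075)²·0.6²/95 = 0.000289552
  stratum B: (150/3075)²·1.1²/6 = 0.000479873
  stratum C: (575/3075)²·0.4²/102 = 5.48486e-05
  stratum D: (1500/3075)²·0.6²/130 = 0.000658948
V̂(x̄_st) = 0.00148322
SE(x̄_st) = √0.00148322 = 0.0385126

x̄_st ≈ 2.58, SE ≈ 0.0385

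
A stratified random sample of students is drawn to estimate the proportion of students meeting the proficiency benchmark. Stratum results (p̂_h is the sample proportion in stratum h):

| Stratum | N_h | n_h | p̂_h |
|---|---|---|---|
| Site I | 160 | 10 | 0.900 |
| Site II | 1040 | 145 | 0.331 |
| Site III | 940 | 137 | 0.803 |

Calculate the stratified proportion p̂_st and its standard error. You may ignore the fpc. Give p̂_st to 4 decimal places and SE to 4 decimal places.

N = 2140; stratum weights W_h = N_h/N.
p̂_st = Σ W_h p̂_h = (160·0.900 + 1040·0.331 + 940·0.803)/2140 = 0.58087
V̂(p̂_st) = Σ W_h² p̂_h(1−p̂_h)/(n_h−1):
  stratum Site I: (160/2140)²·0.900·0.100/9 = 5.59001e-05
  stratum Site II: (1040/2140)²·0.331·0.669/144 = 0.000363187
  stratum Site III: (940/2140)²·0.803·0.197/136 = 0.000224425
V̂(p̂_st) = 0.000643512; SE = √V̂ = 0.0253675

p̂_st ≈ 0.5809, SE ≈ 0.0254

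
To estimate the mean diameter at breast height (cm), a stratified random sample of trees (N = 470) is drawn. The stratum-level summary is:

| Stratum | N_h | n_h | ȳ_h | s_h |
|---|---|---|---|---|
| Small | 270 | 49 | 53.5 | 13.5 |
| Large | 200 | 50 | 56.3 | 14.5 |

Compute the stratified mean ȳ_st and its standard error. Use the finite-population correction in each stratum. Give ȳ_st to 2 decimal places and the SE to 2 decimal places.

ȳ_st ≈ 54.69, SE ≈ 1.26

ȳ_st = Σ W_h ȳ_h = (270·53.5 + 200·56.3)/470 = 54.69149
V̂(ȳ_st) = Σ W_h² (1 − n_h/N_h) s_h²/n_h, with W_h = N_h/N and N = 470:
  stratum Small: (270/470)²·(1 − 49/270)·13.5²/49 = 1.00469
  stratum Large: (200/470)²·(1 − 50/200)·14.5²/50 = 0.571073
V̂(ȳ_st) = 1.57576
SE(ȳ_st) = √1.57576 = 1.25529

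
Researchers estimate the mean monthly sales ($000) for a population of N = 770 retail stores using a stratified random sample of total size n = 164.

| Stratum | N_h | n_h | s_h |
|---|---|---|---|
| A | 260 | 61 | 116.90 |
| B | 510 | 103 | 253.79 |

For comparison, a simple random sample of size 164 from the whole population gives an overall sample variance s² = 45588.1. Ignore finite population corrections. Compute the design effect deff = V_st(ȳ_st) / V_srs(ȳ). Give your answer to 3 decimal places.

V̂(ȳ_st) = Σ W_h² s_h²/n_h, with W_h = N_h/N and N = 770:
  stratum A: (260/770)²·116.90²/61 = 25.5426
  stratum B: (510/770)²·253.79²/103 = 274.328
V_st = 299.871
V_srs = s²/n = 45588.1/164 = 277.976
deff = V_st / V_srs = 299.871/277.976 = 1.0788

deff ≈ 1.079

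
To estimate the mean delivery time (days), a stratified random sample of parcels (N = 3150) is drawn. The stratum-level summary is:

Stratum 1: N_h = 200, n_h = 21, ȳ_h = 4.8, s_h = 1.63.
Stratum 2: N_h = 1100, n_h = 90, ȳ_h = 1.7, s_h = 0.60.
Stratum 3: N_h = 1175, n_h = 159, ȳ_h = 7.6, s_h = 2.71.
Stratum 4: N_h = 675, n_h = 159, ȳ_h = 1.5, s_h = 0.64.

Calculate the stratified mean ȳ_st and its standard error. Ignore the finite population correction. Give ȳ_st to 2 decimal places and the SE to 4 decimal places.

ȳ_st ≈ 4.05, SE ≈ 0.0868

ȳ_st = Σ W_h ȳ_h = (200·4.8 + 1100·1.7 + 1175·7.6 + 675·1.5)/3150 = 4.05476
V̂(ȳ_st) = Σ W_h² s_h²/n_h, with W_h = N_h/N and N = 3150:
  stratum 1: (200/3150)²·1.63²/21 = 0.000510029
  stratum 2: (1100/3150)²·0.60²/90 = 0.00048778
  stratum 3: (1175/3150)²·2.71²/159 = 0.00642682
  stratum 4: (675/3150)²·0.64²/159 = 0.00011829
V̂(ȳ_st) = 0.00754292
SE(ȳ_st) = √0.00754292 = 0.08685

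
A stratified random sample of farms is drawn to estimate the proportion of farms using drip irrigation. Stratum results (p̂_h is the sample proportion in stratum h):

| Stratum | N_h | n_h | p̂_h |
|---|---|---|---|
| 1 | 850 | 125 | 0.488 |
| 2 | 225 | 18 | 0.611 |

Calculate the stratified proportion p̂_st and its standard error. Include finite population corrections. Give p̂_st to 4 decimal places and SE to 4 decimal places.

N = 1075; stratum weights W_h = N_h/N.
p̂_st = Σ W_h p̂_h = (850·0.488 + 225·0.611)/1075 = 0.51374
V̂(p̂_st) = Σ W_h² (1 − n_h/N_h) p̂_h(1−p̂_h)/(n_h−1):
  stratum 1: (850/1075)²·(1 − 125/850)·0.488·0.512/124 = 0.0010745
  stratum 2: (225/1075)²·(1 − 18/225)·0.611·0.389/17 = 0.000563479
V̂(p̂_st) = 0.00163798; SE = √V̂ = 0.040472

p̂_st ≈ 0.5137, SE ≈ 0.0405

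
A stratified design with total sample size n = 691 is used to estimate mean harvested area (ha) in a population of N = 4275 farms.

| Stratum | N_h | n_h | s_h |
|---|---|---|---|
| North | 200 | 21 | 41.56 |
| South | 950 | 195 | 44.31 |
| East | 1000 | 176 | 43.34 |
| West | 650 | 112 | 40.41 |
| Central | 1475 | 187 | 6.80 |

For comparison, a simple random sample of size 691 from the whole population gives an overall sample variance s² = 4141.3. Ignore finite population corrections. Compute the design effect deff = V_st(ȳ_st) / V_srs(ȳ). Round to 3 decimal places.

deff ≈ 0.272

V̂(ȳ_st) = Σ W_h² s_h²/n_h, with W_h = N_h/N and N = 4275:
  stratum North: (200/4275)²·41.56²/21 = 0.180019
  stratum South: (950/4275)²·44.31²/195 = 0.497215
  stratum East: (1000/4275)²·43.34²/176 = 0.583973
  stratum West: (650/4275)²·40.41²/112 = 0.337065
  stratum Central: (1475/4275)²·6.80²/187 = 0.0294366
V_st = 1.62771
V_srs = s²/n = 4141.3/691 = 5.9932
deff = V_st / V_srs = 1.62771/5.9932 = 0.2716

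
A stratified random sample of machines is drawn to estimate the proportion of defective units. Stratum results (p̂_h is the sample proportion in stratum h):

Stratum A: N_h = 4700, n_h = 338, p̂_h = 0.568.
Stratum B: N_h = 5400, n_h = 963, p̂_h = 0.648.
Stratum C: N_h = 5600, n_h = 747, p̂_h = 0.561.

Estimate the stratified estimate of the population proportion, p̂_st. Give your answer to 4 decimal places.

p̂_st ≈ 0.5930

N = 15700; stratum weights W_h = N_h/N.
p̂_st = Σ W_h p̂_h = (4700·0.568 + 5400·0.648 + 5600·0.561)/15700 = 0.59302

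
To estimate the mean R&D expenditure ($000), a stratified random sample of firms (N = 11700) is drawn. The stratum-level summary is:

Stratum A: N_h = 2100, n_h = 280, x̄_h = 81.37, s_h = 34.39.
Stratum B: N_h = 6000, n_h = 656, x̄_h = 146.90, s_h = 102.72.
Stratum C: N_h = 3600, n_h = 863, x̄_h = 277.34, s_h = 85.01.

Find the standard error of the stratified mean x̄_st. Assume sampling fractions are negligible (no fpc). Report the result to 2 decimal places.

SE(x̄_st) ≈ 2.27

V̂(x̄_st) = Σ W_h² s_h²/n_h, with W_h = N_h/N and N = 11700:
  stratum A: (2100/11700)²·34.39²/280 = 0.136073
  stratum B: (6000/11700)²·102.72²/656 = 4.22997
  stratum C: (3600/11700)²·85.01²/863 = 0.792798
V̂(x̄_st) = 5.15884
SE(x̄_st) = √5.15884 = 2.27131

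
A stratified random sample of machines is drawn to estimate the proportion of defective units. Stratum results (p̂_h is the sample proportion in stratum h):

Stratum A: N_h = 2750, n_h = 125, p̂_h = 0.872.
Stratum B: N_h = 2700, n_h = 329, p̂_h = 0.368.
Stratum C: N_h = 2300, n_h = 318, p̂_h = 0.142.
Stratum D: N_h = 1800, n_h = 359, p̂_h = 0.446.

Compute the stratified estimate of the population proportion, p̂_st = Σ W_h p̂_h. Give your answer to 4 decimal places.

p̂_st ≈ 0.4734

N = 9550; stratum weights W_h = N_h/N.
p̂_st = Σ W_h p̂_h = (2750·0.872 + 2700·0.368 + 2300·0.142 + 1800·0.446)/9550 = 0.47340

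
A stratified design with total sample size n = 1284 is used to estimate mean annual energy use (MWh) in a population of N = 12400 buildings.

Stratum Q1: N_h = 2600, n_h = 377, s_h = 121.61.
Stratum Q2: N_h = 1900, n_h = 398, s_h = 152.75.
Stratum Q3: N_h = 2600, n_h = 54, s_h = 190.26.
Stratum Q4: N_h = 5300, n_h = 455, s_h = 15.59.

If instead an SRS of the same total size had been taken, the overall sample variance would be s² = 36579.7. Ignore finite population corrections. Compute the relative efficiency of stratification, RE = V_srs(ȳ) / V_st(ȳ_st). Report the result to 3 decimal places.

V̂(ȳ_st) = Σ W_h² s_h²/n_h, with W_h = N_h/N and N = 12400:
  stratum Q1: (2600/12400)²·121.61²/377 = 1.72465
  stratum Q2: (1900/12400)²·152.75²/398 = 1.3764
  stratum Q3: (2600/12400)²·190.26²/54 = 29.4717
  stratum Q4: (5300/12400)²·15.59²/455 = 0.0975864
V_st = 32.6703
V_srs = s²/n = 36579.7/1284 = 28.4889
Relative efficiency = V_srs / V_st = 28.4889/32.6703 = 0.8720

RE ≈ 0.872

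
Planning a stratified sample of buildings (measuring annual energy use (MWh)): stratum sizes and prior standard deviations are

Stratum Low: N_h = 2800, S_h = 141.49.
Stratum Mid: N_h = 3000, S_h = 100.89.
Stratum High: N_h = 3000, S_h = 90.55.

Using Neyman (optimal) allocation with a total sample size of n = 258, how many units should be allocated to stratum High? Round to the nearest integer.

Neyman allocation: n_h = n · N_h S_h / Σ N_i S_i, with n = 258.
  stratum Low: N_h·S_h = 2800·141.49 = 396172.00
  stratum Mid: N_h·S_h = 3000·100.89 = 302670.00
  stratum High: N_h·S_h = 3000·90.55 = 271650.00
Σ N_h S_h = 970492.00
n for stratum High = 258·271650.00/970492.00 = 72.217 → 72

72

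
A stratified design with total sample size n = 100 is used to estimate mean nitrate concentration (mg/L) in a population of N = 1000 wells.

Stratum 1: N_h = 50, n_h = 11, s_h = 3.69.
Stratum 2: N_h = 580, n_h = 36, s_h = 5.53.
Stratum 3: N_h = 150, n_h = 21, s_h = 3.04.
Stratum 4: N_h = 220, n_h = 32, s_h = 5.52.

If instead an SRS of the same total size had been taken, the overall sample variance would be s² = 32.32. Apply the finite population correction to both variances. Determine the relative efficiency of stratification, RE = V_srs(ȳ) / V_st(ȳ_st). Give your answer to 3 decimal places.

RE ≈ 0.914

V̂(ȳ_st) = Σ W_h² (1 − n_h/N_h) s_h²/n_h, with W_h = N_h/N and N = 1000:
  stratum 1: (50/1000)²·(1 − 11/50)·3.69²/11 = 0.00241376
  stratum 2: (580/1000)²·(1 − 36/580)·5.53²/36 = 0.268025
  stratum 3: (150/1000)²·(1 − 21/150)·3.04²/21 = 0.00851547
  stratum 4: (220/1000)²·(1 − 32/220)·5.52²/32 = 0.039383
V_st = 0.318337
V_srs = (1 − 100/1000)·32.32/100 = 0.29088
Relative efficiency = V_srs / V_st = 0.29088/0.318337 = 0.9137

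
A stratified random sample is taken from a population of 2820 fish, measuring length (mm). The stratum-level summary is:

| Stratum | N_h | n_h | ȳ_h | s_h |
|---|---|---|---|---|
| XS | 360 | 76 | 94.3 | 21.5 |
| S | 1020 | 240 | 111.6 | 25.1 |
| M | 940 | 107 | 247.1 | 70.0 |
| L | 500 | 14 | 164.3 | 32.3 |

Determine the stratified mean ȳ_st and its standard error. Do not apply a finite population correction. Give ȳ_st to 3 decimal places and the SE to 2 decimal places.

ȳ_st ≈ 163.902, SE ≈ 2.81

ȳ_st = Σ W_h ȳ_h = (360·94.3 + 1020·111.6 + 940·247.1 + 500·164.3)/2820 = 163.90213
V̂(ȳ_st) = Σ W_h² s_h²/n_h, with W_h = N_h/N and N = 2820:
  stratum XS: (360/2820)²·21.5²/76 = 0.099122
  stratum S: (1020/2820)²·25.1²/240 = 0.34343
  stratum M: (940/2820)²·70.0²/107 = 5.08827
  stratum L: (500/2820)²·32.3²/14 = 2.34271
V̂(ȳ_st) = 7.87353
SE(ȳ_st) = √7.87353 = 2.80598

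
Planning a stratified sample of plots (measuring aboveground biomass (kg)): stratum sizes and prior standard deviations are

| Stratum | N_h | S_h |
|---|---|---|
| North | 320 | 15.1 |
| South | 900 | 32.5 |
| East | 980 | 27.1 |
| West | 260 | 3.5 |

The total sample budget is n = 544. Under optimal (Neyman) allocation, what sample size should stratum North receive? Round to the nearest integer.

43

Neyman allocation: n_h = n · N_h S_h / Σ N_i S_i, with n = 544.
  stratum North: N_h·S_h = 320·15.1 = 4832.00
  stratum South: N_h·S_h = 900·32.5 = 29250.00
  stratum East: N_h·S_h = 980·27.1 = 26558.00
  stratum West: N_h·S_h = 260·3.5 = 910.00
Σ N_h S_h = 61550.00
n for stratum North = 544·4832.00/61550.00 = 42.707 → 43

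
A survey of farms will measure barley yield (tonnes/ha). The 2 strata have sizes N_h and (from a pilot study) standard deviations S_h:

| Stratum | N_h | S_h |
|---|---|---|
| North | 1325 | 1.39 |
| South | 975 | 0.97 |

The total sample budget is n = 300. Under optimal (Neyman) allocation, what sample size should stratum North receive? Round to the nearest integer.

198

Neyman allocation: n_h = n · N_h S_h / Σ N_i S_i, with n = 300.
  stratum North: N_h·S_h = 1325·1.39 = 1841.75
  stratum South: N_h·S_h = 975·0.97 = 945.75
Σ N_h S_h = 2787.50
n for stratum North = 300·1841.75/2787.50 = 198.215 → 198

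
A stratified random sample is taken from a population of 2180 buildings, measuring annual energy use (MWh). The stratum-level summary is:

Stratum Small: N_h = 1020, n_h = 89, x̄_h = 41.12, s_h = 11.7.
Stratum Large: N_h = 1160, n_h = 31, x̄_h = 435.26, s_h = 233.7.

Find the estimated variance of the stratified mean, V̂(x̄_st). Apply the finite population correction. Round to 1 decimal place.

V̂(x̄_st) = Σ W_h² (1 − n_h/N_h) s_h²/n_h, with W_h = N_h/N and N = 2180:
  stratum Small: (1020/2180)²·(1 − 89/1020)·11.7²/89 = 0.30734
  stratum Large: (1160/2180)²·(1 − 31/1160)·233.7²/31 = 485.506
V̂(x̄_st) = 485.813

V̂(x̄_st) ≈ 485.8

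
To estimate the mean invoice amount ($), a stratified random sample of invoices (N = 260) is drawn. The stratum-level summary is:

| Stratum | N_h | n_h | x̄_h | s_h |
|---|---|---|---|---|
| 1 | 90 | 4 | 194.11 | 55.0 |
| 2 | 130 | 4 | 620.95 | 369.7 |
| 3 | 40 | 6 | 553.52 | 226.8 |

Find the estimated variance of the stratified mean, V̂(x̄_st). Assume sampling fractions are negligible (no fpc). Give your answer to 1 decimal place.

V̂(x̄_st) ≈ 8835.9

V̂(x̄_st) = Σ W_h² s_h²/n_h, with W_h = N_h/N and N = 260:
  stratum 1: (90/260)²·55.0²/4 = 90.6158
  stratum 2: (130/260)²·369.7²/4 = 8542.38
  stratum 3: (40/260)²·226.8²/6 = 202.912
V̂(x̄_st) = 8835.91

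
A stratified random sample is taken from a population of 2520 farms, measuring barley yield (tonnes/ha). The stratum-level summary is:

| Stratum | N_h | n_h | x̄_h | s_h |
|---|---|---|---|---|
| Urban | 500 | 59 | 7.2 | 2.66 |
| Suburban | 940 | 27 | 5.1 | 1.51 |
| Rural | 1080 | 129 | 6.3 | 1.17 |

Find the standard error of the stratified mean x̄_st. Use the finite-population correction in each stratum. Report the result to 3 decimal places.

SE(x̄_st) ≈ 0.132

V̂(x̄_st) = Σ W_h² (1 − n_h/N_h) s_h²/n_h, with W_h = N_h/N and N = 2520:
  stratum Urban: (500/2520)²·(1 − 59/500)·2.66²/59 = 0.00416408
  stratum Suburban: (940/2520)²·(1 − 27/940)·1.51²/27 = 0.0114127
  stratum Rural: (1080/2520)²·(1 − 129/1080)·1.17²/129 = 0.00171627
V̂(x̄_st) = 0.017293
SE(x̄_st) = √0.017293 = 0.131503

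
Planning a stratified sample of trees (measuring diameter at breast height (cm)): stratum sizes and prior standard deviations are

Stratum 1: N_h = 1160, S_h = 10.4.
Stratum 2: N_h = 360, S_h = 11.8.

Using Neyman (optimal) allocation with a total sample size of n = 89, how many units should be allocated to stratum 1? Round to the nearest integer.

Neyman allocation: n_h = n · N_h S_h / Σ N_i S_i, with n = 89.
  stratum 1: N_h·S_h = 1160·10.4 = 12064.00
  stratum 2: N_h·S_h = 360·11.8 = 4248.00
Σ N_h S_h = 16312.00
n for stratum 1 = 89·12064.00/16312.00 = 65.822 → 66

66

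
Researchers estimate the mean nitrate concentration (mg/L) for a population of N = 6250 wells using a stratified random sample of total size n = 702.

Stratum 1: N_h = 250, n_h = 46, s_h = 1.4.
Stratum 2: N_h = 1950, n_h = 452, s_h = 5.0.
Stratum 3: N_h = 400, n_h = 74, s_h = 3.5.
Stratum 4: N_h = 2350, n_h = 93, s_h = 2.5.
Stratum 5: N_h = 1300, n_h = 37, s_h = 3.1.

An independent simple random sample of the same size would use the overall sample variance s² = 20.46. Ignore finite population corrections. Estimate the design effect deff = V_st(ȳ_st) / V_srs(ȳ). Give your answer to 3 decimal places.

V̂(ȳ_st) = Σ W_h² s_h²/n_h, with W_h = N_h/N and N = 6250:
  stratum 1: (250/6250)²·1.4²/46 = 6.81739e-05
  stratum 2: (1950/6250)²·5.0²/452 = 0.00538407
  stratum 3: (400/6250)²·3.5²/74 = 0.000678054
  stratum 4: (2350/6250)²·2.5²/93 = 0.00950108
  stratum 5: (1300/6250)²·3.1²/37 = 0.0112369
V_st = 0.0268683
V_srs = s²/n = 20.46/702 = 0.0291453
deff = V_st / V_srs = 0.0268683/0.0291453 = 0.9219

deff ≈ 0.922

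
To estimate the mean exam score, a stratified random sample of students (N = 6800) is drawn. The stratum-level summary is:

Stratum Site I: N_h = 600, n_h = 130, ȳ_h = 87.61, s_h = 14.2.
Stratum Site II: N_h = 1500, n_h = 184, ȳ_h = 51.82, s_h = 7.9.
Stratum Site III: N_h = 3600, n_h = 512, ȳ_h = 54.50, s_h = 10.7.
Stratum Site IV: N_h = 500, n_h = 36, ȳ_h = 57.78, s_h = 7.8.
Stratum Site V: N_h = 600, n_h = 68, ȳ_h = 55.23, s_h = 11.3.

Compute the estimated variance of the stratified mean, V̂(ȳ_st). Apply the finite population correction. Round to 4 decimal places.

V̂(ȳ_st) ≈ 0.0991

V̂(ȳ_st) = Σ W_h² (1 − n_h/N_h) s_h²/n_h, with W_h = N_h/N and N = 6800:
  stratum Site I: (600/6800)²·(1 − 130/600)·14.2²/130 = 0.00945942
  stratum Site II: (1500/6800)²·(1 − 184/1500)·7.9²/184 = 0.0144799
  stratum Site III: (3600/6800)²·(1 − 512/3600)·10.7²/512 = 0.05376
  stratum Site IV: (500/6800)²·(1 − 36/500)·7.8²/36 = 0.00847924
  stratum Site V: (600/6800)²·(1 − 68/600)·11.3²/68 = 0.0129626
V̂(ȳ_st) = 0.0991412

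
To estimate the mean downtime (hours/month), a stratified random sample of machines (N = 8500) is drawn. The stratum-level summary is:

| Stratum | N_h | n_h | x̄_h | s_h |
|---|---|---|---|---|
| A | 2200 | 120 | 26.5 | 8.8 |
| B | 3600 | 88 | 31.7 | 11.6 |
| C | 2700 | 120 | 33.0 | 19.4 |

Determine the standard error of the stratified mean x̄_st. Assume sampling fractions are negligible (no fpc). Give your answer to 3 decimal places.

SE(x̄_st) ≈ 0.796

V̂(x̄_st) = Σ W_h² s_h²/n_h, with W_h = N_h/N and N = 8500:
  stratum A: (2200/8500)²·8.8²/120 = 0.0432306
  stratum B: (3600/8500)²·11.6²/88 = 0.274284
  stratum C: (2700/8500)²·19.4²/120 = 0.316455
V̂(x̄_st) = 0.63397
SE(x̄_st) = √0.63397 = 0.796222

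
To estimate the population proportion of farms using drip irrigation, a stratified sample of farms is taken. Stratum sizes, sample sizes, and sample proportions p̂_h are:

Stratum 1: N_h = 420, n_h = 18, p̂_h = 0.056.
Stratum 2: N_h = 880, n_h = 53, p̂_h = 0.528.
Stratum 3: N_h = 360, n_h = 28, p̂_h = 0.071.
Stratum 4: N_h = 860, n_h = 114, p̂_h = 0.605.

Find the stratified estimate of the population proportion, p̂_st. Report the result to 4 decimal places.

p̂_st ≈ 0.4103

N = 2520; stratum weights W_h = N_h/N.
p̂_st = Σ W_h p̂_h = (420·0.056 + 880·0.528 + 360·0.071 + 860·0.605)/2520 = 0.41033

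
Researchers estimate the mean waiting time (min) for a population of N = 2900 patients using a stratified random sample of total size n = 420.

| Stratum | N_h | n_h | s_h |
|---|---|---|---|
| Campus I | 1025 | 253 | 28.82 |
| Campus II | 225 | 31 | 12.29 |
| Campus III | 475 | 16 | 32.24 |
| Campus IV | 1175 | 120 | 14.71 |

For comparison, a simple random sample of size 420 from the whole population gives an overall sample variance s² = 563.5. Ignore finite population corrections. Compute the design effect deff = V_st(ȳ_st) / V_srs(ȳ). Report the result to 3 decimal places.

deff ≈ 1.847

V̂(ȳ_st) = Σ W_h² s_h²/n_h, with W_h = N_h/N and N = 2900:
  stratum Campus I: (1025/2900)²·28.82²/253 = 0.410128
  stratum Campus II: (225/2900)²·12.29²/31 = 0.0293299
  stratum Campus III: (475/2900)²·32.24²/16 = 1.74286
  stratum Campus IV: (1175/2900)²·14.71²/120 = 0.296022
V_st = 2.47833
V_srs = s²/n = 563.5/420 = 1.34167
deff = V_st / V_srs = 2.47833/1.34167 = 1.8472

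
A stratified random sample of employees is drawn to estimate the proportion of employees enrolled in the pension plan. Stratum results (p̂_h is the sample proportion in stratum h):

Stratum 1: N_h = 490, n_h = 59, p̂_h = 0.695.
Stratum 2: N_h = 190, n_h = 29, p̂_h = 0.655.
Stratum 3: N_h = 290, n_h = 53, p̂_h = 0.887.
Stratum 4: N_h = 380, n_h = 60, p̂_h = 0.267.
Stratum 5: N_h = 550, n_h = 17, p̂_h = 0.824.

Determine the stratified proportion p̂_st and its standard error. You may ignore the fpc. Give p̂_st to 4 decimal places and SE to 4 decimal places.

p̂_st ≈ 0.6720, SE ≈ 0.0355

N = 1900; stratum weights W_h = N_h/N.
p̂_st = Σ W_h p̂_h = (490·0.695 + 190·0.655 + 290·0.887 + 380·0.267 + 550·0.824)/1900 = 0.67205
V̂(p̂_st) = Σ W_h² p̂_h(1−p̂_h)/(n_h−1):
  stratum 1: (490/1900)²·0.695·0.305/58 = 0.000243076
  stratum 2: (190/1900)²·0.655·0.345/28 = 8.07054e-05
  stratum 3: (290/1900)²·0.887·0.113/52 = 4.49043e-05
  stratum 4: (380/1900)²·0.267·0.733/59 = 0.000132685
  stratum 5: (550/1900)²·0.824·0.176/16 = 0.000759518
V̂(p̂_st) = 0.00126089; SE = √V̂ = 0.035509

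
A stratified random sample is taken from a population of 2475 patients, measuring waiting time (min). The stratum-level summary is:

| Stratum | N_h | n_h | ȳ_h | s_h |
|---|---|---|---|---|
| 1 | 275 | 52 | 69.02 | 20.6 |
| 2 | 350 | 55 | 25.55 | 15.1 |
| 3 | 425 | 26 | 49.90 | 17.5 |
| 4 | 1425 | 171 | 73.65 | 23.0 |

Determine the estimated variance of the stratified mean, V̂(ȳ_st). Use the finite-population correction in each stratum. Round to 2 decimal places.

V̂(ȳ_st) ≈ 1.38

V̂(ȳ_st) = Σ W_h² (1 − n_h/N_h) s_h²/n_h, with W_h = N_h/N and N = 2475:
  stratum 1: (275/2475)²·(1 − 52/275)·20.6²/52 = 0.0816993
  stratum 2: (350/2475)²·(1 − 55/350)·15.1²/55 = 0.0698765
  stratum 3: (425/2475)²·(1 − 26/425)·17.5²/26 = 0.326072
  stratum 4: (1425/2475)²·(1 − 171/1425)·23.0²/171 = 0.902447
V̂(ȳ_st) = 1.38009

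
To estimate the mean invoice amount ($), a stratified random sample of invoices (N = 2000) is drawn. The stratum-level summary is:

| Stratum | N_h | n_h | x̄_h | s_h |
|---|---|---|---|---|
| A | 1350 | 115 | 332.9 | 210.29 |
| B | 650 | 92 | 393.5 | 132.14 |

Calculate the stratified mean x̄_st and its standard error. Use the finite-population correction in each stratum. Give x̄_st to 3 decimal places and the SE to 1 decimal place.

x̄_st = Σ W_h x̄_h = (1350·332.9 + 650·393.5)/2000 = 352.59500
V̂(x̄_st) = Σ W_h² (1 − n_h/N_h) s_h²/n_h, with W_h = N_h/N and N = 2000:
  stratum A: (1350/2000)²·(1 − 115/1350)·210.29²/115 = 160.28
  stratum B: (650/2000)²·(1 − 92/650)·132.14²/92 = 17.2095
V̂(x̄_st) = 177.49
SE(x̄_st) = √177.49 = 13.3225

x̄_st ≈ 352.595, SE ≈ 13.3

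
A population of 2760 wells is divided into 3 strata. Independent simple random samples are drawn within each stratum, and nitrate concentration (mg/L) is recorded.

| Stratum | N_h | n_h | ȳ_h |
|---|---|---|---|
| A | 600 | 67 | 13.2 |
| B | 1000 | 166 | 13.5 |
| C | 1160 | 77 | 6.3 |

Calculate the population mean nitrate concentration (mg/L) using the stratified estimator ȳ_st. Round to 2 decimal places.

N = Σ N_h = 2760. Stratum weights W_h = N_h/N.
ȳ_st = (600·13.2 + 1000·13.5 + 1160·6.3) / 2760 = 10.4087

ȳ_st ≈ 10.41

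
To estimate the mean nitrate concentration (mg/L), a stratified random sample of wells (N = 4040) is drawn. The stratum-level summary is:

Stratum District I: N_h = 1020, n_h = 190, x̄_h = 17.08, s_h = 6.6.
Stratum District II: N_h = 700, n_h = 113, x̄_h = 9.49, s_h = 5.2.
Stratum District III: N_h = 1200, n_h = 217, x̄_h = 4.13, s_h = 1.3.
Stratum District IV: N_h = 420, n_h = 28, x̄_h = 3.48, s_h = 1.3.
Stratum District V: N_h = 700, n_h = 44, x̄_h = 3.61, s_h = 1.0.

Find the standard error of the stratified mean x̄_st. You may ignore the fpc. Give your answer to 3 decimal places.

V̂(x̄_st) = Σ W_h² s_h²/n_h, with W_h = N_h/N and N = 4040:
  stratum District I: (1020/4040)²·6.6²/190 = 0.0146141
  stratum District II: (700/4040)²·5.2²/113 = 0.00718392
  stratum District III: (1200/4040)²·1.3²/217 = 0.000687111
  stratum District IV: (420/4040)²·1.3²/28 = 0.000652326
  stratum District V: (700/4040)²·1.0²/44 = 0.000682308
V̂(x̄_st) = 0.0238198
SE(x̄_st) = √0.0238198 = 0.154337

SE(x̄_st) ≈ 0.154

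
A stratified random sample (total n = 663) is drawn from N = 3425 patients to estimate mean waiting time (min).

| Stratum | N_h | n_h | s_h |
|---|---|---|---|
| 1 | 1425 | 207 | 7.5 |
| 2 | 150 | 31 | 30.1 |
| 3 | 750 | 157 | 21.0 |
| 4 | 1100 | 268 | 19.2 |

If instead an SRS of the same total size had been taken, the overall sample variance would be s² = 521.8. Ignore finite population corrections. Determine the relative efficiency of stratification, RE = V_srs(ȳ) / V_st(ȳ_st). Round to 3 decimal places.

RE ≈ 2.073

V̂(ȳ_st) = Σ W_h² s_h²/n_h, with W_h = N_h/N and N = 3425:
  stratum 1: (1425/3425)²·7.5²/207 = 0.0470393
  stratum 2: (150/3425)²·30.1²/31 = 0.0560574
  stratum 3: (750/3425)²·21.0²/157 = 0.134692
  stratum 4: (1100/3425)²·19.2²/268 = 0.141883
V_st = 0.379672
V_srs = s²/n = 521.8/663 = 0.787029
Relative efficiency = V_srs / V_st = 0.787029/0.379672 = 2.0729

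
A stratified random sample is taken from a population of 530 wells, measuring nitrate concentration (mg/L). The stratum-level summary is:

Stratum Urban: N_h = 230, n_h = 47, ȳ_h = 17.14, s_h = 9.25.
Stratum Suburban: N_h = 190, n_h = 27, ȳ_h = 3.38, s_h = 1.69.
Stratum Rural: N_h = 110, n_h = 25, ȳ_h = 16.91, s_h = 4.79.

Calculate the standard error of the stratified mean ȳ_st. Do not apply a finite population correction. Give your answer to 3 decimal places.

SE(ȳ_st) ≈ 0.629

V̂(ȳ_st) = Σ W_h² s_h²/n_h, with W_h = N_h/N and N = 530:
  stratum Urban: (230/530)²·9.25²/47 = 0.342838
  stratum Suburban: (190/530)²·1.69²/27 = 0.0135946
  stratum Rural: (110/530)²·4.79²/25 = 0.0395334
V̂(ȳ_st) = 0.395966
SE(ȳ_st) = √0.395966 = 0.629259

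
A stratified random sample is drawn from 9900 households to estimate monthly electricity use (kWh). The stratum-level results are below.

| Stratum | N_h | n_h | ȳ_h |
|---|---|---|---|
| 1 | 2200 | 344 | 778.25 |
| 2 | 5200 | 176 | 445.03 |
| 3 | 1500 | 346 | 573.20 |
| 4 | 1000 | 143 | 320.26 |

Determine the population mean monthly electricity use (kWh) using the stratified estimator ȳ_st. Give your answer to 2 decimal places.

ȳ_st ≈ 525.90

N = Σ N_h = 9900. Stratum weights W_h = N_h/N.
ȳ_st = (2200·778.25 + 5200·445.03 + 1500·573.20 + 1000·320.26) / 9900 = 525.8956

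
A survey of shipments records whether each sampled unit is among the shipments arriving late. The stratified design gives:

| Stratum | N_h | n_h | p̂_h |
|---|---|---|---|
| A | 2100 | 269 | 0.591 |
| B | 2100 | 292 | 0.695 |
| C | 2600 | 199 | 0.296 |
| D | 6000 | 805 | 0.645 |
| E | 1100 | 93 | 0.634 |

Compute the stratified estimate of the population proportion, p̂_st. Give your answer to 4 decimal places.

p̂_st ≈ 0.5782

N = 13900; stratum weights W_h = N_h/N.
p̂_st = Σ W_h p̂_h = (2100·0.591 + 2100·0.695 + 2600·0.296 + 6000·0.645 + 1100·0.634)/13900 = 0.57824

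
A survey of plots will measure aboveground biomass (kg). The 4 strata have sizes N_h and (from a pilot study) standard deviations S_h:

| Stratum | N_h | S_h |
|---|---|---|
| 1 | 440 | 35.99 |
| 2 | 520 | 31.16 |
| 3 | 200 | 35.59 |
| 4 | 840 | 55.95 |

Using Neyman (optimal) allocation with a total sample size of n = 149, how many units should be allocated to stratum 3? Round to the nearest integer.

12

Neyman allocation: n_h = n · N_h S_h / Σ N_i S_i, with n = 149.
  stratum 1: N_h·S_h = 440·35.99 = 15835.60
  stratum 2: N_h·S_h = 520·31.16 = 16203.20
  stratum 3: N_h·S_h = 200·35.59 = 7118.00
  stratum 4: N_h·S_h = 840·55.95 = 46998.00
Σ N_h S_h = 86154.80
n for stratum 3 = 149·7118.00/86154.80 = 12.310 → 12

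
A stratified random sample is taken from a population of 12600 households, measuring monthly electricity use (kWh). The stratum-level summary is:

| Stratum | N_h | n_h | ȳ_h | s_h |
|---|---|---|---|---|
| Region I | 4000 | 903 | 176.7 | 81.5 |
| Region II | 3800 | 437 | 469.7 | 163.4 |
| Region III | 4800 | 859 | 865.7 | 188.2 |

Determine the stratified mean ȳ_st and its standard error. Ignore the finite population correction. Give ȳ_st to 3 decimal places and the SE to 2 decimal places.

ȳ_st ≈ 527.541, SE ≈ 3.50

ȳ_st = Σ W_h ȳ_h = (4000·176.7 + 3800·469.7 + 4800·865.7)/12600 = 527.54127
V̂(ȳ_st) = Σ W_h² s_h²/n_h, with W_h = N_h/N and N = 12600:
  stratum Region I: (4000/12600)²·81.5²/903 = 0.741321
  stratum Region II: (3800/12600)²·163.4²/437 = 5.55711
  stratum Region III: (4800/12600)²·188.2²/859 = 5.98394
V̂(ȳ_st) = 12.2824
SE(ȳ_st) = √12.2824 = 3.50462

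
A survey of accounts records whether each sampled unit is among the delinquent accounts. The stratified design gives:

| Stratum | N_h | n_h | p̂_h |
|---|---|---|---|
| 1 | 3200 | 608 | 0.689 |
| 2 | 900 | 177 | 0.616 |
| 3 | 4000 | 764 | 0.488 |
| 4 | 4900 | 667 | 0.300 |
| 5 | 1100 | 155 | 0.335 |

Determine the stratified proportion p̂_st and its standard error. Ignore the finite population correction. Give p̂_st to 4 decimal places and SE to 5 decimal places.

N = 14100; stratum weights W_h = N_h/N.
p̂_st = Σ W_h p̂_h = (3200·0.689 + 900·0.616 + 4000·0.488 + 4900·0.300 + 1100·0.335)/14100 = 0.46452
V̂(p̂_st) = Σ W_h² p̂_h(1−p̂_h)/(n_h−1):
  stratum 1: (3200/14100)²·0.689·0.311/607 = 1.81825e-05
  stratum 2: (900/14100)²·0.616·0.384/176 = 5.47578e-06
  stratum 3: (4000/14100)²·0.488·0.512/763 = 2.6354e-05
  stratum 4: (4900/14100)²·0.300·0.700/666 = 3.80802e-05
  stratum 5: (1100/14100)²·0.335·0.665/154 = 8.80426e-06
V̂(p̂_st) = 9.68967e-05; SE = √V̂ = 0.00984361

p̂_st ≈ 0.4645, SE ≈ 0.00984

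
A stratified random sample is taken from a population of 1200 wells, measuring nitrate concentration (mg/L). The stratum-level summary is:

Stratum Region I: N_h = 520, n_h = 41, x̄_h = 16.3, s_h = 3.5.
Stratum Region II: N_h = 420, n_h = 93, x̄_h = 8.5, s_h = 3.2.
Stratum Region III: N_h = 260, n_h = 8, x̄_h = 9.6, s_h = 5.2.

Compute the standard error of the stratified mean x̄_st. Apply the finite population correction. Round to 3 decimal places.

V̂(x̄_st) = Σ W_h² (1 − n_h/N_h) s_h²/n_h, with W_h = N_h/N and N = 1200:
  stratum Region I: (520/1200)²·(1 − 41/520)·3.5²/41 = 0.0516807
  stratum Region II: (420/1200)²·(1 − 93/420)·3.2²/93 = 0.0105015
  stratum Region III: (260/1200)²·(1 − 8/260)·5.2²/8 = 0.15379
V̂(x̄_st) = 0.215972
SE(x̄_st) = √0.215972 = 0.464728

SE(x̄_st) ≈ 0.465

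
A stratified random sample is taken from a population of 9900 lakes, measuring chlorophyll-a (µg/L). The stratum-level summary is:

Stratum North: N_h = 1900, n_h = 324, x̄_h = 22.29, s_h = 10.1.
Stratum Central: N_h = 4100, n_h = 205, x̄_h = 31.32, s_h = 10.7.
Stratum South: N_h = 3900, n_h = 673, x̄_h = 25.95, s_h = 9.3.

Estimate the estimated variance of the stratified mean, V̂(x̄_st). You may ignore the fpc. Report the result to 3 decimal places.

V̂(x̄_st) = Σ W_h² s_h²/n_h, with W_h = N_h/N and N = 9900:
  stratum North: (1900/9900)²·10.1²/324 = 0.0115967
  stratum Central: (4100/9900)²·10.7²/205 = 0.095788
  stratum South: (3900/9900)²·9.3²/673 = 0.0199439
V̂(x̄_st) = 0.127329

V̂(x̄_st) ≈ 0.127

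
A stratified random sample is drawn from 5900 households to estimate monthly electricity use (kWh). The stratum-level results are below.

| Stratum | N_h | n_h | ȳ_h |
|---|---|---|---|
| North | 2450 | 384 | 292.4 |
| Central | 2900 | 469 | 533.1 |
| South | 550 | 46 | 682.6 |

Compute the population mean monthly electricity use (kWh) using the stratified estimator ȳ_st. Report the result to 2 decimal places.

N = Σ N_h = 5900. Stratum weights W_h = N_h/N.
ȳ_st = (2450·292.4 + 2900·533.1 + 550·682.6) / 5900 = 447.0847

ȳ_st ≈ 447.08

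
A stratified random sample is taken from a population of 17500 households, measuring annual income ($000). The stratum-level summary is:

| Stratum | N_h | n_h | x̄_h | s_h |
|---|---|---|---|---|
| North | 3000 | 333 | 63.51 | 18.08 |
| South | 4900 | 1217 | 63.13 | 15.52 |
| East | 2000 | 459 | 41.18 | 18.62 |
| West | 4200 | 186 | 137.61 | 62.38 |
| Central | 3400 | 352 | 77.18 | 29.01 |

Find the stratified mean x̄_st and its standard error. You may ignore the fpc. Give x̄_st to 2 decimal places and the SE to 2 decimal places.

x̄_st = Σ W_h x̄_h = (3000·63.51 + 4900·63.13 + 2000·41.18 + 4200·137.61 + 3400·77.18)/17500 = 81.29149
V̂(x̄_st) = Σ W_h² s_h²/n_h, with W_h = N_h/N and N = 17500:
  stratum North: (3000/17500)²·18.08²/333 = 0.0288482
  stratum South: (4900/17500)²·15.52²/1217 = 0.015517
  stratum East: (2000/17500)²·18.62²/459 = 0.00986576
  stratum West: (4200/17500)²·62.38²/186 = 1.20504
  stratum Central: (3400/17500)²·29.01²/352 = 0.0902474
V̂(x̄_st) = 1.34952
SE(x̄_st) = √1.34952 = 1.16169

x̄_st ≈ 81.29, SE ≈ 1.16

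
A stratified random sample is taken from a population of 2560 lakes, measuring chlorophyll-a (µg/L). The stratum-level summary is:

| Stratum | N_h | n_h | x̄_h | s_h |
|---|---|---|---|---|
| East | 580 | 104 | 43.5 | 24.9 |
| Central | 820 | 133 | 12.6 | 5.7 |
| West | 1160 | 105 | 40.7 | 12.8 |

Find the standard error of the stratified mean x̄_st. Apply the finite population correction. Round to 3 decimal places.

SE(x̄_st) ≈ 0.751

V̂(x̄_st) = Σ W_h² (1 − n_h/N_h) s_h²/n_h, with W_h = N_h/N and N = 2560:
  stratum East: (580/2560)²·(1 − 104/580)·24.9²/104 = 0.251143
  stratum Central: (820/2560)²·(1 − 133/820)·5.7²/133 = 0.0209985
  stratum West: (1160/2560)²·(1 − 105/1160)·12.8²/105 = 0.291381
V̂(x̄_st) = 0.563522
SE(x̄_st) = √0.563522 = 0.750681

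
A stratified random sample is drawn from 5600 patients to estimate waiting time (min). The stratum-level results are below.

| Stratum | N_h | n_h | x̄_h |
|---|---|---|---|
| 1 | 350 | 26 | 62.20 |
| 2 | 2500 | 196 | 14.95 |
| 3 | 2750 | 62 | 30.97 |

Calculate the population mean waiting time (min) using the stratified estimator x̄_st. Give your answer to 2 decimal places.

N = Σ N_h = 5600. Stratum weights W_h = N_h/N.
x̄_st = (350·62.20 + 2500·14.95 + 2750·30.97) / 5600 = 25.7701

x̄_st ≈ 25.77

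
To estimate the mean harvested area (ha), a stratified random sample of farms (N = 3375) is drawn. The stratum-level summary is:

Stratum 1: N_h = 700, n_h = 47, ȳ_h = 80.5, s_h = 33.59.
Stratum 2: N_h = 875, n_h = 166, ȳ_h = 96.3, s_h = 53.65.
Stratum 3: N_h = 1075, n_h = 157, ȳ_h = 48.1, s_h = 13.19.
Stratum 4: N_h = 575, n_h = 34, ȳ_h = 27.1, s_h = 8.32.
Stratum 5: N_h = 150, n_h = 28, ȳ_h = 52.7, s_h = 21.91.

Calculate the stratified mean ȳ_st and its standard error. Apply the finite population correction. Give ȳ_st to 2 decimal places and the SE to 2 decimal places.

ȳ_st ≈ 63.94, SE ≈ 1.44

ȳ_st = Σ W_h ȳ_h = (700·80.5 + 875·96.3 + 1075·48.1 + 575·27.1 + 150·52.7)/3375 = 63.94296
V̂(ȳ_st) = Σ W_h² (1 − n_h/N_h) s_h²/n_h, with W_h = N_h/N and N = 3375:
  stratum 1: (700/3375)²·(1 − 47/700)·33.59²/47 = 0.963354
  stratum 2: (875/3375)²·(1 − 166/875)·53.65²/166 = 0.944361
  stratum 3: (1075/3375)²·(1 − 157/1075)·13.19²/157 = 0.0960049
  stratum 4: (575/3375)²·(1 − 34/575)·8.32²/34 = 0.0556013
  stratum 5: (150/3375)²·(1 − 28/150)·21.91²/28 = 0.0275442
V̂(ȳ_st) = 2.08687
SE(ȳ_st) = √2.08687 = 1.4446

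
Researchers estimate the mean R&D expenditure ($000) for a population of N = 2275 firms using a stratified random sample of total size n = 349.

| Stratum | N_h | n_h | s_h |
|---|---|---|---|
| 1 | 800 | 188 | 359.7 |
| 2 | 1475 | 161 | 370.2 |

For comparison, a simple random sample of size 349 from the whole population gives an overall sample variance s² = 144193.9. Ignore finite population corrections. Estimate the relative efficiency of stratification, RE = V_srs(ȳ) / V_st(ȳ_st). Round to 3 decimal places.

RE ≈ 0.933

V̂(ȳ_st) = Σ W_h² s_h²/n_h, with W_h = N_h/N and N = 2275:
  stratum 1: (800/2275)²·359.7²/188 = 85.1021
  stratum 2: (1475/2275)²·370.2²/161 = 357.823
V_st = 442.925
V_srs = s²/n = 144193.9/349 = 413.163
Relative efficiency = V_srs / V_st = 413.163/442.925 = 0.9328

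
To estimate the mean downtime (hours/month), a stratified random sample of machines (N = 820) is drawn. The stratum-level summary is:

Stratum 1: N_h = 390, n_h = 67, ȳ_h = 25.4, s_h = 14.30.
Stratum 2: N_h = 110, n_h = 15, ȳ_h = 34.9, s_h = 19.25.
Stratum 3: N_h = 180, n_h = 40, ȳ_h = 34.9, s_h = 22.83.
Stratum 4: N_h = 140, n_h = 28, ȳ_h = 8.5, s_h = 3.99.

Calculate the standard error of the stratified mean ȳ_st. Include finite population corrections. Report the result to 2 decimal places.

SE(ȳ_st) ≈ 1.21

V̂(ȳ_st) = Σ W_h² (1 − n_h/N_h) s_h²/n_h, with W_h = N_h/N and N = 820:
  stratum 1: (390/820)²·(1 − 67/390)·14.30²/67 = 0.57179
  stratum 2: (110/820)²·(1 − 15/110)·19.25²/15 = 0.383936
  stratum 3: (180/820)²·(1 − 40/180)·22.83²/40 = 0.488343
  stratum 4: (140/820)²·(1 − 28/140)·3.99²/28 = 0.0132589
V̂(ȳ_st) = 1.45733
SE(ȳ_st) = √1.45733 = 1.2072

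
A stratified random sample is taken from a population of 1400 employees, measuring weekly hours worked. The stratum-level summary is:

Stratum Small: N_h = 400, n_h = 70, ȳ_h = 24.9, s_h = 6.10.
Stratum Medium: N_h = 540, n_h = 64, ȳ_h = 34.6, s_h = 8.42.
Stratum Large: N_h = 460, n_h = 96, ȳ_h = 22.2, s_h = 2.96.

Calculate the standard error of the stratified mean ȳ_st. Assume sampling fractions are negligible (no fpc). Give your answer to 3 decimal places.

SE(ȳ_st) ≈ 0.467

V̂(ȳ_st) = Σ W_h² s_h²/n_h, with W_h = N_h/N and N = 1400:
  stratum Small: (400/1400)²·6.10²/70 = 0.0433936
  stratum Medium: (540/1400)²·8.42²/64 = 0.164807
  stratum Large: (460/1400)²·2.96²/96 = 0.00985307
V̂(ȳ_st) = 0.218054
SE(ȳ_st) = √0.218054 = 0.466962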